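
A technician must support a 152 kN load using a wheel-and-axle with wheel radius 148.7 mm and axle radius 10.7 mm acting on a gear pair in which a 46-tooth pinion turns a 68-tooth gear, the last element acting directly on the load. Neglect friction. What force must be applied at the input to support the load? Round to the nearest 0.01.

Wheel-and-axle MA = R/r = 148.7/10.7 = 13.897.
Gear pair MA = 68/46 = 1.4783.
Combined ideal MA = 13.897 × 1.4783 = 20.544.
Effort = load / MA = 152 / 20.544 = 7.3989 kN.

7.40 kN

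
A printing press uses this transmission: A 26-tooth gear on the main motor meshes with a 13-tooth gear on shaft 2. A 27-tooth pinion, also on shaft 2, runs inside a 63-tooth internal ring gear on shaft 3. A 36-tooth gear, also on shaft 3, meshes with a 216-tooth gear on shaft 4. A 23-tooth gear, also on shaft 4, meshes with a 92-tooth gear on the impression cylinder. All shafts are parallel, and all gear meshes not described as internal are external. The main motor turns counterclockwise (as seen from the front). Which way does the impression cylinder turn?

clockwise

the main motor → shaft 2: external mesh, 1 reversal → CW.
shaft 2 → shaft 3: internal mesh, same direction → CW.
shaft 3 → shaft 4: external mesh, 1 reversal → CCW.
shaft 4 → the impression cylinder: external mesh, 1 reversal → CW.
3 reversals in total — an odd number — so the impression cylinder turns opposite to the main motor.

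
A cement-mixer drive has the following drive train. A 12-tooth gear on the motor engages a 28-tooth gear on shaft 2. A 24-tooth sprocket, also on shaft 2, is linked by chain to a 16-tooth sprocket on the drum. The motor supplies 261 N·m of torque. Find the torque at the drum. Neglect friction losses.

After the gear mesh (28/12): 261 × 2.3333 = 609 N·m
After the chain (16/24): 609 × 0.66667 = 406 N·m

406 N·m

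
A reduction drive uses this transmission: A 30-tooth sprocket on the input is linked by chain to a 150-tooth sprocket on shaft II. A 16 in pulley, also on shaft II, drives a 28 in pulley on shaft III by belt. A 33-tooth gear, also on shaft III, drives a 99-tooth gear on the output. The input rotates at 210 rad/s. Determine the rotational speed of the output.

Chain: ratio = 150/30 = 5, so shaft II turns at 210 / 5 = 42 rad/s.
Belt: ratio = 28/16 = 1.75, so shaft III turns at 42 / 1.75 = 24 rad/s.
Gear mesh: ratio = 99/33 = 3, so the output turns at 24 / 3 = 8 rad/s.

8 rad/s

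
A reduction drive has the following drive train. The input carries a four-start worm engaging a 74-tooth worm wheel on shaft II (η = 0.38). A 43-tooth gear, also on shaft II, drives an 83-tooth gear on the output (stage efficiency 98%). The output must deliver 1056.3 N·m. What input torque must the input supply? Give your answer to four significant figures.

79.43 N·m

Overall ratio R = 18.5 × 1.9302 = 35.709; overall efficiency η = 0.38 × 0.98 = 0.3724.
Input torque = output torque / (R × η) = 1056.3 / (35.709 × 0.3724) = 79.432 N·m.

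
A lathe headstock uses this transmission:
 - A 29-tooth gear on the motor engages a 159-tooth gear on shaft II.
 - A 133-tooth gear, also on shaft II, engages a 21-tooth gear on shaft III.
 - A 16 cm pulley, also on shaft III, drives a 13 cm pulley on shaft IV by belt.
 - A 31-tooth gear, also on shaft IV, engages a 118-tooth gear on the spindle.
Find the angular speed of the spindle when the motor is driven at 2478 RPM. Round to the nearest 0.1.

the motor → shaft II (gear mesh, 159/29): 2478 ÷ 5.4828 = 451.96 RPM
shaft II → shaft III (gear mesh, 21/133): 451.96 ÷ 0.15789 = 2862.4 RPM
shaft III → shaft IV (belt, 13/16): 2862.4 ÷ 0.8125 = 3523 RPM
shaft IV → the spindle (gear mesh, 118/31): 3523 ÷ 3.8065 = 925.53 RPM

925.5 RPM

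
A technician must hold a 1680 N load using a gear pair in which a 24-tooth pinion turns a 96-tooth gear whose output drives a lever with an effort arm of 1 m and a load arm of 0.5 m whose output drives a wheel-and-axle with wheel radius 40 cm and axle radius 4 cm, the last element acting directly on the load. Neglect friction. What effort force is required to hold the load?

Gear pair MA = 96/24 = 4.
Lever MA = effort arm / load arm = 1/0.5 = 2.
Wheel-and-axle MA = R/r = 40/4 = 10.
Combined ideal MA = 4 × 2 × 10 = 80.
Effort = load / MA = 1680 / 80 = 21 N.

21 N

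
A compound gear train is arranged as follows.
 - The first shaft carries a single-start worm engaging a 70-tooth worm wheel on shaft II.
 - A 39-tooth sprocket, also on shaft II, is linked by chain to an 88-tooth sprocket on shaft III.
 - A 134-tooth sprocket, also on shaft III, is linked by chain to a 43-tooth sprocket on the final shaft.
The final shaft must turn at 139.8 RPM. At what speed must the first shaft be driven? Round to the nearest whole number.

7086 RPM

Overall ratio R = 70 × 2.2564 × 0.3209 = 50.685.
Required input speed = output speed × R = 139.8 × 50.685 = 7085.8 RPM.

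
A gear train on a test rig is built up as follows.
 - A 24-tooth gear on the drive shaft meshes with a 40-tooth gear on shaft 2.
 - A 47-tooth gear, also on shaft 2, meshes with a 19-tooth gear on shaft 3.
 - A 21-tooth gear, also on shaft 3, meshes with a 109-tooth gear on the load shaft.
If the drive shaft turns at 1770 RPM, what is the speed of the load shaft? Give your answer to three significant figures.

the drive shaft → shaft 2 (gear mesh, 40/24): 1770 ÷ 1.6667 = 1062 RPM
shaft 2 → shaft 3 (gear mesh, 19/47): 1062 ÷ 0.40426 = 2627.1 RPM
shaft 3 → the load shaft (gear mesh, 109/21): 2627.1 ÷ 5.1905 = 506.13 RPM

506 RPM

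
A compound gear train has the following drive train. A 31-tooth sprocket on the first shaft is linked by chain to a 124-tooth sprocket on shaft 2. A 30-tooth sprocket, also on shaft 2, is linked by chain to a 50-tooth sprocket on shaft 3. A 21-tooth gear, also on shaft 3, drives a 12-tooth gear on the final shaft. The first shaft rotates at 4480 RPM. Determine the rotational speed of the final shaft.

1176 RPM

the first shaft → shaft 2 (chain, 124/31): 4480 ÷ 4 = 1120 RPM
shaft 2 → shaft 3 (chain, 50/30): 1120 ÷ 1.6667 = 672 RPM
shaft 3 → the final shaft (gear mesh, 12/21): 672 ÷ 0.57143 = 1176 RPM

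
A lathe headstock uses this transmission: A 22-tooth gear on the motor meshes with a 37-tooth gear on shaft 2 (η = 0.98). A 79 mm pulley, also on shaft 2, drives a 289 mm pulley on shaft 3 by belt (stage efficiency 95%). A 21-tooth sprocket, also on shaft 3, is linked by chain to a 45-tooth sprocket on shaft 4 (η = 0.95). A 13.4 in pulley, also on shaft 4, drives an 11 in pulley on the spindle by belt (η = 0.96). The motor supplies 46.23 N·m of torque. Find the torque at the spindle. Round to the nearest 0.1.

After the gear mesh (37/22): 46.23 × 1.6818 × 0.98 = 76.195 N·m
After the belt (289/79): 76.195 × 3.6582 × 0.95 = 264.8 N·m
After the chain (45/21): 264.8 × 2.1429 × 0.95 = 539.06 N·m
After the belt (11/13.4): 539.06 × 0.8209 × 0.96 = 424.81 N·m

424.8 N·m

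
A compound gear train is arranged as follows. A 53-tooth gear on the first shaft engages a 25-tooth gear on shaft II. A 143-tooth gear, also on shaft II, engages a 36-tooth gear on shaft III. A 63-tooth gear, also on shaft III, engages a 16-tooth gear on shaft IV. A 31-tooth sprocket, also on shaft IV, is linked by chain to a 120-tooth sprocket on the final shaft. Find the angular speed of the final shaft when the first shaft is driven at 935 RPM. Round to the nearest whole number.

8009 RPM

Gear mesh: ratio = 25/53 = 0.4717, so shaft II turns at 935 / 0.4717 = 1982.2 RPM.
Gear mesh: ratio = 36/143 = 0.25175, so shaft III turns at 1982.2 / 0.25175 = 7873.7 RPM.
Gear mesh: ratio = 16/63 = 0.25397, so shaft IV turns at 7873.7 / 0.25397 = 31003 RPM.
Chain: ratio = 120/31 = 3.871, so the final shaft turns at 31003 / 3.871 = 8009.1 RPM.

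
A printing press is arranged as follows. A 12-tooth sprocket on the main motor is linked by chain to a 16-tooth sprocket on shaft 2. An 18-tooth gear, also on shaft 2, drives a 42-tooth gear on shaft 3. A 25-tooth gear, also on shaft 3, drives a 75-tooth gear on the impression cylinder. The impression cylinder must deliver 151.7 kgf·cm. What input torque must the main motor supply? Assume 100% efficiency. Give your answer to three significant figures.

Overall ratio R = 1.3333 × 2.3333 × 3 = 9.3333.
Input torque = output torque / R = 151.7 / 9.3333 = 16.254 kgf·cm.

16.3 kgf·cm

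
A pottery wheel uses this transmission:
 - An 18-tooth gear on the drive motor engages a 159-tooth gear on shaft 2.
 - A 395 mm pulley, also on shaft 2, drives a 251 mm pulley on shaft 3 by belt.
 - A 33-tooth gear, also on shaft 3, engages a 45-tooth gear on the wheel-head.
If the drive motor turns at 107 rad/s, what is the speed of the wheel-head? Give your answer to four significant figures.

gear mesh 159/18 = 8.8333 → 107/8.8333 = 12.113 rad/s
belt 251/395 = 0.63544 → 12.113/0.63544 = 19.063 rad/s
gear mesh 45/33 = 1.3636 → 19.063/1.3636 = 13.979 rad/s

13.98 rad/s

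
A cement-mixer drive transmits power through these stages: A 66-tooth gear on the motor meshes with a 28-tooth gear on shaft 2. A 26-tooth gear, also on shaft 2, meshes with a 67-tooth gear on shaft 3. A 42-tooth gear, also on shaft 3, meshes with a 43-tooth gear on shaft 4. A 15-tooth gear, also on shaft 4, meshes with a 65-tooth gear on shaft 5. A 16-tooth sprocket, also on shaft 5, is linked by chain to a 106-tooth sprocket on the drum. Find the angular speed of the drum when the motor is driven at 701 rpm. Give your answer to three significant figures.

21.8 rpm

Gear mesh: ratio = 28/66 = 0.42424, so shaft 2 turns at 701 / 0.42424 = 1652.4 rpm.
Gear mesh: ratio = 67/26 = 2.5769, so shaft 3 turns at 1652.4 / 2.5769 = 641.21 rpm.
Gear mesh: ratio = 43/42 = 1.0238, so shaft 4 turns at 641.21 / 1.0238 = 626.3 rpm.
Gear mesh: ratio = 65/15 = 4.3333, so shaft 5 turns at 626.3 / 4.3333 = 144.53 rpm.
Chain: ratio = 106/16 = 6.625, so the drum turns at 144.53 / 6.625 = 21.816 rpm.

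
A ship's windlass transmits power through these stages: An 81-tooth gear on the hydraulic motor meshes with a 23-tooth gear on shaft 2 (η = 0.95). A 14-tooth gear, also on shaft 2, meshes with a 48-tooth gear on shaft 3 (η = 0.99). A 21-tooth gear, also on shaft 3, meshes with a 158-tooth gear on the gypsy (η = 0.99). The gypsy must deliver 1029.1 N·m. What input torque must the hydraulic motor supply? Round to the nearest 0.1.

150.9 N·m

Overall ratio R = 0.28395 × 3.4286 × 7.5238 = 7.3248; overall efficiency η = 0.95 × 0.99 × 0.99 = 0.9311.
Input torque = output torque / (R × η) = 1029.1 / (7.3248 × 0.9311) = 150.89 N·m.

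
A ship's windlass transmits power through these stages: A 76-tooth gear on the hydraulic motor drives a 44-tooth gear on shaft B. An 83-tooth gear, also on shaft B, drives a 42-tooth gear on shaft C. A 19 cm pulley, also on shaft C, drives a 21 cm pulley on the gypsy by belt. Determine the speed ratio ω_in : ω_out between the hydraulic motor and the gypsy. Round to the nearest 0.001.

0.324

Each stage contributes driven/driver: gear mesh 44/76 = 0.57895, gear mesh 42/83 = 0.50602, belt 21/19 = 1.1053.
Overall: 0.57895 × 0.50602 × 1.1053 = 0.3238.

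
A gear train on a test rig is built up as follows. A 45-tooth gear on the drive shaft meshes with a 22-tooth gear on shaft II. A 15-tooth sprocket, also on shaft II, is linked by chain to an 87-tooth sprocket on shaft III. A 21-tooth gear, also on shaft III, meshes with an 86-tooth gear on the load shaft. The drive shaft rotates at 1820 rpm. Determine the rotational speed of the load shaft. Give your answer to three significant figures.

gear mesh 22/45 = 0.48889 → 1820/0.48889 = 3722.7 rpm
chain 87/15 = 5.8 → 3722.7/5.8 = 641.85 rpm
gear mesh 86/21 = 4.0952 → 641.85/4.0952 = 156.73 rpm

157 rpm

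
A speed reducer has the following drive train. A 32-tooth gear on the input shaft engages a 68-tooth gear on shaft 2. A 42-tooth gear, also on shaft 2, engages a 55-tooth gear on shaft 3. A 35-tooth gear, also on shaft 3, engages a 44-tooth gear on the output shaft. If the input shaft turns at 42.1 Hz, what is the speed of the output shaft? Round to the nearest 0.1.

12.0 Hz

Gear mesh: ratio = 68/32 = 2.125, so shaft 2 turns at 42.1 / 2.125 = 19.812 Hz.
Gear mesh: ratio = 55/42 = 1.3095, so shaft 3 turns at 19.812 / 1.3095 = 15.129 Hz.
Gear mesh: ratio = 44/35 = 1.2571, so the output shaft turns at 15.129 / 1.2571 = 12.034 Hz.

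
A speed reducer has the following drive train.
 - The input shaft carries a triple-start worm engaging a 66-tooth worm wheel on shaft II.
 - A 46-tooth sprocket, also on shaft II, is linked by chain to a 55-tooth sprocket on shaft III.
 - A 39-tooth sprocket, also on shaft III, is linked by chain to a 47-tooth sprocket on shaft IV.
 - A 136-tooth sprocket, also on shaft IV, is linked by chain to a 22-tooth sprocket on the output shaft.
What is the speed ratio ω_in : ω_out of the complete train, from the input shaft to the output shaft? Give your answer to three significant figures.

5.13

Each stage contributes driven/driver: worm 66/3 = 22, chain 55/46 = 1.1957, chain 47/39 = 1.2051, chain 22/136 = 0.16176.
Overall: 22 × 1.1957 × 1.2051 × 0.16176 = 5.128.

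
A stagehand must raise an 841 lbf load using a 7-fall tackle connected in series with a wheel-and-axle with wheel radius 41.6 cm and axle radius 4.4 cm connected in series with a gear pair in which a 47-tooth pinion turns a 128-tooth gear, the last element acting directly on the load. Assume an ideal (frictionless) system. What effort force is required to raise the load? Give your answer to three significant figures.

4.67 lbf

Block-and-tackle MA = number of supporting rope parts = 7.
Wheel-and-axle MA = R/r = 41.6/4.4 = 9.4545.
Gear pair MA = 128/47 = 2.7234.
Combined ideal MA = 7 × 9.4545 × 2.7234 = 180.24.
Effort = load / MA = 841 / 180.24 = 4.666 lbf.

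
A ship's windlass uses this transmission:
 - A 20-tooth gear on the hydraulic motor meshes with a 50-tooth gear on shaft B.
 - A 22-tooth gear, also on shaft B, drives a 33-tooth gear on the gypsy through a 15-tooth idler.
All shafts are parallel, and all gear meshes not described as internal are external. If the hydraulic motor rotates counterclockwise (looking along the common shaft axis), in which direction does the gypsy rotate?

the hydraulic motor → shaft B: external mesh, 1 reversal → CW.
shaft B → the gypsy: driver → idler → driven is 2 external meshes, 2 reversals → CW.
3 reversals in total — an odd number — so the gypsy turns opposite to the hydraulic motor.

clockwise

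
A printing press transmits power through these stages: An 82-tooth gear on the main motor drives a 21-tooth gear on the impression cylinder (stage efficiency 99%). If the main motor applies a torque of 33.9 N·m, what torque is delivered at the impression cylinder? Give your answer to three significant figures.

gear mesh 21/82 = 0.2561 → τ = 33.9·0.2561·0.99 = 8.5949 N·m

8.59 N·m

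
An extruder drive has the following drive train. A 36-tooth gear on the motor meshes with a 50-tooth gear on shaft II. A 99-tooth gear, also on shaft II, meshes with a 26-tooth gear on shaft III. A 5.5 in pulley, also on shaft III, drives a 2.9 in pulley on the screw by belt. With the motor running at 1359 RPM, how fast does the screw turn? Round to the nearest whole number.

Gear mesh: ratio = 50/36 = 1.3889, so shaft II turns at 1359 / 1.3889 = 978.48 RPM.
Gear mesh: ratio = 26/99 = 0.26263, so shaft III turns at 978.48 / 0.26263 = 3725.8 RPM.
Belt: ratio = 2.9/5.5 = 0.52727, so the screw turns at 3725.8 / 0.52727 = 7066.1 RPM.

7066 RPM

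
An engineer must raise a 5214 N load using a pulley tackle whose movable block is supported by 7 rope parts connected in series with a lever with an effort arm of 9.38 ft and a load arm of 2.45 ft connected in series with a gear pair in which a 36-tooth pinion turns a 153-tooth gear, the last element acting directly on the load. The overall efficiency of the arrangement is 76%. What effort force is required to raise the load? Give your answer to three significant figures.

60.2 N

Block-and-tackle MA = number of supporting rope parts = 7.
Lever MA = effort arm / load arm = 9.38/2.45 = 3.8286.
Gear pair MA = 153/36 = 4.25.
Combined ideal MA = 7 × 3.8286 × 4.25 = 113.9.
Actual MA = 113.9 × 0.76 = 86.564.
Effort = load / actual MA = 5214 / 86.564 = 60.233 N.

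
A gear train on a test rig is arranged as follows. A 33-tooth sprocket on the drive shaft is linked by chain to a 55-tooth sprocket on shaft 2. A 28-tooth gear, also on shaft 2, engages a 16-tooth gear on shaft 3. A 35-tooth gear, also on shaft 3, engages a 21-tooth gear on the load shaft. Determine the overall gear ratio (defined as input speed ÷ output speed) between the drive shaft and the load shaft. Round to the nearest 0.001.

Each stage contributes driven/driver: chain 55/33 = 1.6667, gear mesh 16/28 = 0.57143, gear mesh 21/35 = 0.6.
Overall: 1.6667 × 0.57143 × 0.6 = 0.57143.

0.571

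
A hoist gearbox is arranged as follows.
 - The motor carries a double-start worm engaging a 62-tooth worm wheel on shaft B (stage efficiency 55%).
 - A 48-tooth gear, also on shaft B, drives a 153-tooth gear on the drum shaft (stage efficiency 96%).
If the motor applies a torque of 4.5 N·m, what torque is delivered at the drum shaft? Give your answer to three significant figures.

worm 62/2 = 31 → τ = 4.5·31·0.55 = 76.725 N·m
gear mesh 153/48 = 3.1875 → τ = 76.725·3.1875·0.96 = 234.78 N·m

235 N·m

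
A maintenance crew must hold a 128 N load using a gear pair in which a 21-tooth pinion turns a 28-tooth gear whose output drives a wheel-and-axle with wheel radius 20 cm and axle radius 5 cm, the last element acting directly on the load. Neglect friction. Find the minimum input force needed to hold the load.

24 N

Gear pair MA = 28/21 = 1.3333.
Wheel-and-axle MA = R/r = 20/5 = 4.
Combined ideal MA = 1.3333 × 4 = 5.3333.
Effort = load / MA = 128 / 5.3333 = 24 N.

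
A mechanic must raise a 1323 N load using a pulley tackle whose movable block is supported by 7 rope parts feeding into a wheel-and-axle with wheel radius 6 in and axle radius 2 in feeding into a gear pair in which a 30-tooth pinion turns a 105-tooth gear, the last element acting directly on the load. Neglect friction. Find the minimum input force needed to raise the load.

18 N

Block-and-tackle MA = number of supporting rope parts = 7.
Wheel-and-axle MA = R/r = 6/2 = 3.
Gear pair MA = 105/30 = 3.5.
Combined ideal MA = 7 × 3 × 3.5 = 73.5.
Effort = load / MA = 1323 / 73.5 = 18 N.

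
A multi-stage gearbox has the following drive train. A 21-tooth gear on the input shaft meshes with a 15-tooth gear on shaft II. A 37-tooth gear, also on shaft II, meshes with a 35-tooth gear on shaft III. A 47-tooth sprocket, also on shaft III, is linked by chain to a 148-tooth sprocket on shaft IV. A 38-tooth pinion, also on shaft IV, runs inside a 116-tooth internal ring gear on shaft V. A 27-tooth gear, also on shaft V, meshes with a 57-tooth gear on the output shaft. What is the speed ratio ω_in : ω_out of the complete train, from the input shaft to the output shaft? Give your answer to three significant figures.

Each stage contributes driven/driver: gear mesh 15/21 = 0.71429, gear mesh 35/37 = 0.94595, chain 148/47 = 3.1489, internal gear 116/38 = 3.0526, gear mesh 57/27 = 2.1111.
Overall: 0.71429 × 0.94595 × 3.1489 × 3.0526 × 2.1111 = 13.712.

13.7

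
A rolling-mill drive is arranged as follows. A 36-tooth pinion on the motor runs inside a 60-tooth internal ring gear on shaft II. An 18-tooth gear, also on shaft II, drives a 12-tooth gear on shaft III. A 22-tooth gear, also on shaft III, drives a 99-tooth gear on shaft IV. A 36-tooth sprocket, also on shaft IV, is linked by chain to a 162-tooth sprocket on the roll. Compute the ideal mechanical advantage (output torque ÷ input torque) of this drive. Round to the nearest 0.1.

Each stage contributes driven/driver: internal gear 60/36 = 1.6667, gear mesh 12/18 = 0.66667, gear mesh 99/22 = 4.5, chain 162/36 = 4.5.
Overall: 1.6667 × 0.66667 × 4.5 × 4.5 = 22.5.

22.5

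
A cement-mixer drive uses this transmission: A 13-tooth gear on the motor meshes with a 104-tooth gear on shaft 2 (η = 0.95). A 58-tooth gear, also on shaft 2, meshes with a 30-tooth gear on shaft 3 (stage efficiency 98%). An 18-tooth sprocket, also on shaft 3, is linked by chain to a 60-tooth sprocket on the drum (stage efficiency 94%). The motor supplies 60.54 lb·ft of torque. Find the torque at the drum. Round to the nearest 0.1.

After the gear mesh (104/13): 60.54 × 8 × 0.95 = 460.1 lb·ft
After the gear mesh (30/58): 460.1 × 0.51724 × 0.98 = 233.23 lb·ft
After the chain (60/18): 233.23 × 3.3333 × 0.94 = 730.77 lb·ft

730.8 lb·ft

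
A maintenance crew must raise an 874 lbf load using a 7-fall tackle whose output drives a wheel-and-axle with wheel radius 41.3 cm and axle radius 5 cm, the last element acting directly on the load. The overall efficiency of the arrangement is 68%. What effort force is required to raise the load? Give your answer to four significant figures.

Block-and-tackle MA = number of supporting rope parts = 7.
Wheel-and-axle MA = R/r = 41.3/5 = 8.26.
Combined ideal MA = 7 × 8.26 = 57.82.
Actual MA = 57.82 × 0.68 = 39.318.
Effort = load / actual MA = 874 / 39.318 = 22.229 lbf.

22.23 lbf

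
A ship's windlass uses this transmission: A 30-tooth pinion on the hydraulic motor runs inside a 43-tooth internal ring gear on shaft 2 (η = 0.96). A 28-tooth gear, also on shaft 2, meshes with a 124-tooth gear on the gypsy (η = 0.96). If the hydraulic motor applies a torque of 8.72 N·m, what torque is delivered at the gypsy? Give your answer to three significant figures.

internal gear 43/30 = 1.4333 → τ = 8.72·1.4333·0.96 = 11.999 N·m
gear mesh 124/28 = 4.4286 → τ = 11.999·4.4286·0.96 = 51.012 N·m

51.0 N·m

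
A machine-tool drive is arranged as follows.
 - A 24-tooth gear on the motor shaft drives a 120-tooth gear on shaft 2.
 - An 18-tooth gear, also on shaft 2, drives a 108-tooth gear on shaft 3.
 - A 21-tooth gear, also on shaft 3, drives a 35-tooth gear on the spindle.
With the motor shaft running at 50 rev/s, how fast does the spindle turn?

Gear mesh: ratio = 120/24 = 5, so shaft 2 turns at 50 / 5 = 10 rev/s.
Gear mesh: ratio = 108/18 = 6, so shaft 3 turns at 10 / 6 = 1.6667 rev/s.
Gear mesh: ratio = 35/21 = 1.6667, so the spindle turns at 1.6667 / 1.6667 = 1 rev/s.

1 rev/s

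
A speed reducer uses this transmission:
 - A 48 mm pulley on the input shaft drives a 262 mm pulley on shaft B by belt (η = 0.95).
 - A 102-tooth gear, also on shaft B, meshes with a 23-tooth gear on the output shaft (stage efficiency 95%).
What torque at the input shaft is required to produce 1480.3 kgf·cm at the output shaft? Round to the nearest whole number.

Overall ratio R = 5.4583 × 0.22549 = 1.2308; overall efficiency η = 0.95 × 0.95 = 0.9025.
Input torque = output torque / (R × η) = 1480.3 / (1.2308 × 0.9025) = 1332.6 kgf·cm.

1333 kgf·cm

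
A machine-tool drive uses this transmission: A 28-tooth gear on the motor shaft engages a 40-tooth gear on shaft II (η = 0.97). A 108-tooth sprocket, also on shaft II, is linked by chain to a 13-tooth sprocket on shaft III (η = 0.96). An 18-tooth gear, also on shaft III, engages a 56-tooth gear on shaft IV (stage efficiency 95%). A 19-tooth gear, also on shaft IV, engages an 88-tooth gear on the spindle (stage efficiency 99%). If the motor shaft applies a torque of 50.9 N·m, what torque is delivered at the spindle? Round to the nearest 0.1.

After the gear mesh (40/28): 50.9 × 1.4286 × 0.97 = 70.533 N·m
After the chain (13/108): 70.533 × 0.12037 × 0.96 = 8.1505 N·m
After the gear mesh (56/18): 8.1505 × 3.1111 × 0.95 = 24.089 N·m
After the gear mesh (88/19): 24.089 × 4.6316 × 0.99 = 110.46 N·m

110.5 N·m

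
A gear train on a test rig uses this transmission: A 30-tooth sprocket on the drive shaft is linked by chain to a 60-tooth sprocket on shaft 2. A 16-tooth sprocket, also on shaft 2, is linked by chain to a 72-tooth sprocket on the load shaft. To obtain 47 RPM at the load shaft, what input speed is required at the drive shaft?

423 RPM

Overall ratio R = 2 × 4.5 = 9.
Required input speed = output speed × R = 47 × 9 = 423 RPM.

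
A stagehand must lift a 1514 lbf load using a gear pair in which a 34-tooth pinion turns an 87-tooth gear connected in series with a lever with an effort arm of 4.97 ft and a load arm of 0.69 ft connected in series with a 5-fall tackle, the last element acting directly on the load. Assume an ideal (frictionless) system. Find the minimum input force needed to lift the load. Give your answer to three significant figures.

16.4 lbf

Gear pair MA = 87/34 = 2.5588.
Lever MA = effort arm / load arm = 4.97/0.69 = 7.2029.
Block-and-tackle MA = number of supporting rope parts = 5.
Combined ideal MA = 2.5588 × 7.2029 × 5 = 92.155.
Effort = load / MA = 1514 / 92.155 = 16.429 lbf.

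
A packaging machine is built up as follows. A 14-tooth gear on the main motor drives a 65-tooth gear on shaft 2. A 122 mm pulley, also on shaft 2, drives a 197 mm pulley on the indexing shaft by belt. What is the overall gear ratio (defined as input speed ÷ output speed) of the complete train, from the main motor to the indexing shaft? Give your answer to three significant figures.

Each stage contributes driven/driver: gear mesh 65/14 = 4.6429, belt 197/122 = 1.6148.
Overall: 4.6429 × 1.6148 = 7.4971.

7.50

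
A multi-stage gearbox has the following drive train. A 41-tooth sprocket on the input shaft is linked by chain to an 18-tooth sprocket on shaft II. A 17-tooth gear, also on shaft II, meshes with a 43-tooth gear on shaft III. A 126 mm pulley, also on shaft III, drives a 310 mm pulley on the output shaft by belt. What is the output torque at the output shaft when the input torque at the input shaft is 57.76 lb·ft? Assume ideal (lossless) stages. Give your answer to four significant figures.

chain 18/41 = 0.43902 → τ = 57.76·0.43902 = 25.358 lb·ft
gear mesh 43/17 = 2.5294 → τ = 25.358·2.5294 = 64.141 lb·ft
belt 310/126 = 2.4603 → τ = 64.141·2.4603 = 157.81 lb·ft

157.8 lb·ft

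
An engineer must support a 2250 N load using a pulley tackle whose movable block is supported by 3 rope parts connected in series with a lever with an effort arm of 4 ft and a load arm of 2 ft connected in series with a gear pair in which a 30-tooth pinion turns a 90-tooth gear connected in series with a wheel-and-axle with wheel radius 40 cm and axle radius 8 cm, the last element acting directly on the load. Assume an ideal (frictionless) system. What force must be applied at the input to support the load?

Block-and-tackle MA = number of supporting rope parts = 3.
Lever MA = effort arm / load arm = 4/2 = 2.
Gear pair MA = 90/30 = 3.
Wheel-and-axle MA = R/r = 40/8 = 5.
Combined ideal MA = 3 × 2 × 3 × 5 = 90.
Effort = load / MA = 2250 / 90 = 25 N.

25 N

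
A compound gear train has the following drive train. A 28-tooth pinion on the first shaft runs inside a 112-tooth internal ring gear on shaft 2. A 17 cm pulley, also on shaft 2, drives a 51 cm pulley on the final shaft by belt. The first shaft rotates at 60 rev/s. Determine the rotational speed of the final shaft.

5 rev/s

Internal gear: ratio = 112/28 = 4, so shaft 2 turns at 60 / 4 = 15 rev/s.
Belt: ratio = 51/17 = 3, so the final shaft turns at 15 / 3 = 5 rev/s.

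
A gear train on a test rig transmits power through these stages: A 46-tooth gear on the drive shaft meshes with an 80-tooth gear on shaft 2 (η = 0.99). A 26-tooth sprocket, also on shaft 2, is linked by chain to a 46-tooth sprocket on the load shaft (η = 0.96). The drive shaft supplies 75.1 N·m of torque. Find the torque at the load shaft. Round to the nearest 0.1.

After the gear mesh (80/46): 75.1 × 1.7391 × 0.99 = 129.3 N·m
After the chain (46/26): 129.3 × 1.7692 × 0.96 = 219.62 N·m

219.6 N·m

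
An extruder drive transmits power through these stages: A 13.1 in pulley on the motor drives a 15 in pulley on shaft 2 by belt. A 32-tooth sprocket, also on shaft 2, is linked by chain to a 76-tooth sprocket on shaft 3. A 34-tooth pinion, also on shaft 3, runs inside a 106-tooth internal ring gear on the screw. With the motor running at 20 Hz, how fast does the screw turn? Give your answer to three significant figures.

the motor → shaft 2 (belt, 15/13.1): 20 ÷ 1.145 = 17.467 Hz
shaft 2 → shaft 3 (chain, 76/32): 17.467 ÷ 2.375 = 7.3544 Hz
shaft 3 → the screw (internal gear, 106/34): 7.3544 ÷ 3.1176 = 2.359 Hz

2.36 Hz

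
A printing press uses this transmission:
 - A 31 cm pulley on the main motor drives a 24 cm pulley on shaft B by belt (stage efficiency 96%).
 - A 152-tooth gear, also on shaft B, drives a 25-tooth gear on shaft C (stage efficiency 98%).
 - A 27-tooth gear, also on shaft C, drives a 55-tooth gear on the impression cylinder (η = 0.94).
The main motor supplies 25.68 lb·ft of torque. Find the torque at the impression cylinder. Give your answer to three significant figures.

5.89 lb·ft

belt 24/31 = 0.77419 → τ = 25.68·0.77419·0.96 = 19.086 lb·ft
gear mesh 25/152 = 0.16447 → τ = 19.086·0.16447·0.98 = 3.0764 lb·ft
gear mesh 55/27 = 2.037 → τ = 3.0764·2.037·0.94 = 5.8907 lb·ft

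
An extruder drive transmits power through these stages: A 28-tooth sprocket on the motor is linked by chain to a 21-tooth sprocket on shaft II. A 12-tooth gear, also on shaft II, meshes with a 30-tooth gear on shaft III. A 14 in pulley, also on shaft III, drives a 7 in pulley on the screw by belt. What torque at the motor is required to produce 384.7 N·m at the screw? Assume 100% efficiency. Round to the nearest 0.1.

Overall ratio R = 0.75 × 2.5 × 0.5 = 0.9375.
Input torque = output torque / R = 384.7 / 0.9375 = 410.35 N·m.

410.3 N·m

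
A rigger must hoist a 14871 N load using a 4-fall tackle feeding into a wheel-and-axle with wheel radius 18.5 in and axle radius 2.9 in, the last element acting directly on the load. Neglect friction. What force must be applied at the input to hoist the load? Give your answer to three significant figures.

583 N

Block-and-tackle MA = number of supporting rope parts = 4.
Wheel-and-axle MA = R/r = 18.5/2.9 = 6.3793.
Combined ideal MA = 4 × 6.3793 = 25.517.
Effort = load / MA = 14871 / 25.517 = 582.78 N.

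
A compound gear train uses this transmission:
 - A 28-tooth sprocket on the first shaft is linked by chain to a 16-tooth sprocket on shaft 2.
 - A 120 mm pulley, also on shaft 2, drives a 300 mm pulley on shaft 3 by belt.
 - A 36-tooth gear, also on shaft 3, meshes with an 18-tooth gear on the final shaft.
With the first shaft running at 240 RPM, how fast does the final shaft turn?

Chain: ratio = 16/28 = 0.57143, so shaft 2 turns at 240 / 0.57143 = 420 RPM.
Belt: ratio = 300/120 = 2.5, so shaft 3 turns at 420 / 2.5 = 168 RPM.
Gear mesh: ratio = 18/36 = 0.5, so the final shaft turns at 168 / 0.5 = 336 RPM.

336 RPM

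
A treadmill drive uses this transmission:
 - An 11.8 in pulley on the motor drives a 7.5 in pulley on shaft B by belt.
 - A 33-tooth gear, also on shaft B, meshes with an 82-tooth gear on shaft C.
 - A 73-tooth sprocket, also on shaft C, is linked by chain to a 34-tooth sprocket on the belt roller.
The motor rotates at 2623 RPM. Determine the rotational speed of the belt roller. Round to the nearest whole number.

3566 RPM

the motor → shaft B (belt, 7.5/11.8): 2623 ÷ 0.63559 = 4126.9 RPM
shaft B → shaft C (gear mesh, 82/33): 4126.9 ÷ 2.4848 = 1660.8 RPM
shaft C → the belt roller (chain, 34/73): 1660.8 ÷ 0.46575 = 3565.8 RPM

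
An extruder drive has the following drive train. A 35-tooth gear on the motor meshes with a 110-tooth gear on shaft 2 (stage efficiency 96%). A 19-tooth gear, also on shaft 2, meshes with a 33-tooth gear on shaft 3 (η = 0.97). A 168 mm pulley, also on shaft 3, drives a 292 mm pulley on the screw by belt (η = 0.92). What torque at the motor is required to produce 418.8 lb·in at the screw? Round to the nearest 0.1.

Overall ratio R = 3.1429 × 1.7368 × 1.7381 = 9.4876; overall efficiency η = 0.96 × 0.97 × 0.92 = 0.8567.
Input torque = output torque / (R × η) = 418.8 / (9.4876 × 0.8567) = 51.525 lb·in.

51.5 lb·in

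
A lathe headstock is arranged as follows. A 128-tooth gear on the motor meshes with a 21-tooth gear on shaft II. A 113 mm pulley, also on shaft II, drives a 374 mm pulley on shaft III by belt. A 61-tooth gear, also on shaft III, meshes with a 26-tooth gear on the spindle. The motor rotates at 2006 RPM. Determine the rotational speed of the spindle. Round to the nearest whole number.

8667 RPM

the motor → shaft II (gear mesh, 21/128): 2006 ÷ 0.16406 = 12227 RPM
shaft II → shaft III (belt, 374/113): 12227 ÷ 3.3097 = 3694.3 RPM
shaft III → the spindle (gear mesh, 26/61): 3694.3 ÷ 0.42623 = 8667.3 RPM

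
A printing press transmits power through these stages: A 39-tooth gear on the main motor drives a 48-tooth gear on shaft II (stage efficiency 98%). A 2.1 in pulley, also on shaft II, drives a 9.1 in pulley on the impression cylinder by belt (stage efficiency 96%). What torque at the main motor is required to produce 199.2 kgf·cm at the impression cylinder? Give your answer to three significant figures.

39.7 kgf·cm

Overall ratio R = 1.2308 × 4.3333 = 5.3333; overall efficiency η = 0.98 × 0.96 = 0.9408.
Input torque = output torque / (R × η) = 199.2 / (5.3333 × 0.9408) = 39.7 kgf·cm.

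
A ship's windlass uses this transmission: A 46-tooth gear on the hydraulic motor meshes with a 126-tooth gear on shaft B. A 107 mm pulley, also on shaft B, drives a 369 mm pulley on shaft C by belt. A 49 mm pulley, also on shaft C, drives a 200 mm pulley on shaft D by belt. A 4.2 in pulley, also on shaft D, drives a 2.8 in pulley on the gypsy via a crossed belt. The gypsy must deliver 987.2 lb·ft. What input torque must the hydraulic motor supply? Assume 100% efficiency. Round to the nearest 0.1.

Overall ratio R = 2.7391 × 3.4486 × 4.0816 × 0.66667 = 25.704.
Input torque = output torque / R = 987.2 / 25.704 = 38.407 lb·ft.

38.4 lb·ft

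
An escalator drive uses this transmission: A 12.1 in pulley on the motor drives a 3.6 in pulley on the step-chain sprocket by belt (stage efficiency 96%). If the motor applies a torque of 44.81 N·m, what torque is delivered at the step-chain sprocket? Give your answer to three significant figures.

belt 3.6/12.1 = 0.29752 → τ = 44.81·0.29752·0.96 = 12.799 N·m

12.8 N·m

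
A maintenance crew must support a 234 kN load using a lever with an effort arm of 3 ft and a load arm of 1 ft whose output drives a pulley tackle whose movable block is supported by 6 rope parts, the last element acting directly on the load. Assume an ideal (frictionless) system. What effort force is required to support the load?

Lever MA = effort arm / load arm = 3/1 = 3.
Block-and-tackle MA = number of supporting rope parts = 6.
Combined ideal MA = 3 × 6 = 18.
Effort = load / MA = 234 / 18 = 13 kN.

13 kN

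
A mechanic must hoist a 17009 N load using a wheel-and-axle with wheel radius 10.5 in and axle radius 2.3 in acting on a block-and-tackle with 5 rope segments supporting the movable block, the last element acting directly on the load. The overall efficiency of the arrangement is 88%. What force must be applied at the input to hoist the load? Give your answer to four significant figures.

Wheel-and-axle MA = R/r = 10.5/2.3 = 4.5652.
Block-and-tackle MA = number of supporting rope parts = 5.
Combined ideal MA = 4.5652 × 5 = 22.826.
Actual MA = 22.826 × 0.88 = 20.087.
Effort = load / actual MA = 17009 / 20.087 = 846.77 N.

846.8 N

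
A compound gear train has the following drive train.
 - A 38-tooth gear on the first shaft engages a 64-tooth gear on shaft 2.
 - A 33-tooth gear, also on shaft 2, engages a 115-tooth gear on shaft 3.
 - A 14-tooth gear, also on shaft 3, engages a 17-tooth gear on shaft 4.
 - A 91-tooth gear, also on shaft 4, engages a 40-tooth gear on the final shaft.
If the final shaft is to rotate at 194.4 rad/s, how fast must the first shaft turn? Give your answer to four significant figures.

Overall ratio R = 1.6842 × 3.4848 × 1.2143 × 0.43956 = 3.1327.
Required input speed = output speed × R = 194.4 × 3.1327 = 609 rad/s.

609.0 rad/s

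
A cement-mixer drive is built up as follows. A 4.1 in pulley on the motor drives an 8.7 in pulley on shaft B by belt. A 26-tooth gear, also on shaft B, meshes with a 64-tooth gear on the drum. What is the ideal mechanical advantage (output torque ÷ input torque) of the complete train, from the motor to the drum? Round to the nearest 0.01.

5.22

Each stage contributes driven/driver: belt 8.7/4.1 = 2.122, gear mesh 64/26 = 2.4615.
Overall: 2.122 × 2.4615 = 5.2233.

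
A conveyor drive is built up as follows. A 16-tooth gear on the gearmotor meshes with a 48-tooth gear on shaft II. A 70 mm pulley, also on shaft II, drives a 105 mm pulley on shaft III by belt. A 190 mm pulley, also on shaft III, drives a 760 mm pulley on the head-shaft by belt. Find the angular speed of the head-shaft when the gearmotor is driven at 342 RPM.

19 RPM

gear mesh 48/16 = 3 → 342/3 = 114 RPM
belt 105/70 = 1.5 → 114/1.5 = 76 RPM
belt 760/190 = 4 → 76/4 = 19 RPM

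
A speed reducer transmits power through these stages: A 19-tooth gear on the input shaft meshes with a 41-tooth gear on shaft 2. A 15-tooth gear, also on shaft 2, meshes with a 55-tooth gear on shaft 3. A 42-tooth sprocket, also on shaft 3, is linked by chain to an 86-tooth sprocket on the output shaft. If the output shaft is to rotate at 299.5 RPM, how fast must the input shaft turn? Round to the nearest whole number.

4852 RPM

Overall ratio R = 2.1579 × 3.6667 × 2.0476 = 16.201.
Required input speed = output speed × R = 299.5 × 16.201 = 4852.3 RPM.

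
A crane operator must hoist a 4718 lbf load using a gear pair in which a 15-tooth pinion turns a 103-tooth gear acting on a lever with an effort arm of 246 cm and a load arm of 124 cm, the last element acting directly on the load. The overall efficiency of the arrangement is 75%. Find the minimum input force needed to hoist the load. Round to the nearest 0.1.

Gear pair MA = 103/15 = 6.8667.
Lever MA = effort arm / load arm = 246/124 = 1.9839.
Combined ideal MA = 6.8667 × 1.9839 = 13.623.
Actual MA = 13.623 × 0.75 = 10.217.
Effort = load / actual MA = 4718 / 10.217 = 461.78 lbf.

461.8 lbf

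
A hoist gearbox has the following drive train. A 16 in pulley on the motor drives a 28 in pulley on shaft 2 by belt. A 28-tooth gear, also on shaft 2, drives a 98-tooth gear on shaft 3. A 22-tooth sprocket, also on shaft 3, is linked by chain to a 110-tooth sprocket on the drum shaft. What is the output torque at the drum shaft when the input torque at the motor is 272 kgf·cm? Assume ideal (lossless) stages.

belt 28/16 = 1.75 → τ = 272·1.75 = 476 kgf·cm
gear mesh 98/28 = 3.5 → τ = 476·3.5 = 1666 kgf·cm
chain 110/22 = 5 → τ = 1666·5 = 8330 kgf·cm

8330 kgf·cm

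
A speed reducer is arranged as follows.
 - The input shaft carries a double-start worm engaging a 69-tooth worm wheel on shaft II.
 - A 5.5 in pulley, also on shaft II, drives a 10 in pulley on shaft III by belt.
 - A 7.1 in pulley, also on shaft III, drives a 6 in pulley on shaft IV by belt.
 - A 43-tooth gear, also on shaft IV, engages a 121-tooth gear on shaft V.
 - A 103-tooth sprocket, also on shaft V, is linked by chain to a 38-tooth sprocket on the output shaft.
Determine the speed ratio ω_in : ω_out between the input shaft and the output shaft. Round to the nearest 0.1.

55.0

Each stage contributes driven/driver: worm 69/2 = 34.5, belt 10/5.5 = 1.8182, belt 6/7.1 = 0.84507, gear mesh 121/43 = 2.814, chain 38/103 = 0.36893.
Overall: 34.5 × 1.8182 × 0.84507 × 2.814 × 0.36893 = 55.032.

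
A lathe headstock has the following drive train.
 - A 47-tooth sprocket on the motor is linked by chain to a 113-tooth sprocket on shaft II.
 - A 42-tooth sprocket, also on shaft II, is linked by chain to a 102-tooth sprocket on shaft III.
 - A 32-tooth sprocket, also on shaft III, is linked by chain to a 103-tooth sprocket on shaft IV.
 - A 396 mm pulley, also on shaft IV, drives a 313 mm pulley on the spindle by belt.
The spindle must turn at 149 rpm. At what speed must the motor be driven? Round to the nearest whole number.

2213 rpm

Overall ratio R = 2.4043 × 2.4286 × 3.2188 × 0.7904 = 14.855.
Required input speed = output speed × R = 149 × 14.855 = 2213.4 rpm.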